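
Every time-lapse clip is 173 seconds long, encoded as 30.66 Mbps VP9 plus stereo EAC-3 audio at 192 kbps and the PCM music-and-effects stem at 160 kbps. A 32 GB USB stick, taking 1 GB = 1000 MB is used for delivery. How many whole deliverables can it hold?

47

Audio total: 192 + 160 = 352 kbps = 0.352 Mbps.
Total bitrate: 31.012 Mbps.
Per item: 31.012 Mbps × 173 s = 5,365 Mb = 670.6 MB.
Capacity: 32 GB = 256,000 Mb; 47.72 items → 47 complete.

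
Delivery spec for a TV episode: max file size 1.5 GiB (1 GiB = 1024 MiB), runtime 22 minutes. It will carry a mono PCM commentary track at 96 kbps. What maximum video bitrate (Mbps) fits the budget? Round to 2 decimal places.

Budget: 1.5 GiB = 12884.9 Mb.
22 min = 1320 s
Total bitrate budget: 12884.9 Mb / 1320 s = 9.761 Mbps.
Audio: 96 kbps = 0.096 Mbps.
Video: 9.761 − 0.096 = 9.665 Mbps.

9.67 Mbps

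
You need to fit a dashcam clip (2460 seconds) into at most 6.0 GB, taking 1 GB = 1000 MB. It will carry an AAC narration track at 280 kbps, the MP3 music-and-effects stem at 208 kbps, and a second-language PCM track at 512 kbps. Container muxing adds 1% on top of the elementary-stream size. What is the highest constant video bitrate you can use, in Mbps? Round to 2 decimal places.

Budget: 6.0 GB = 48000.0 Mb.
Stream payload after overhead: 48000.0 / 1.01 = 47524.8 Mb.
Total bitrate budget: 47524.8 Mb / 2460 s = 19.319 Mbps.
Audio total: 280 + 208 + 512 = 1000 kbps = 1.000 Mbps.
Video: 19.319 − 1.000 = 18.319 Mbps.

18.32 Mbps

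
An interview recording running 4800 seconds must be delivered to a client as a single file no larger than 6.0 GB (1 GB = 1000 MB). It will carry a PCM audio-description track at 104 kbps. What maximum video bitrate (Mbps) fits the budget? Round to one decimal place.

9.9 Mbps

Budget: 6.0 GB = 48000.0 Mb.
Total bitrate budget: 48000.0 Mb / 4800 s = 10.000 Mbps.
Audio: 104 kbps = 0.104 Mbps.
Video: 10.000 − 0.104 = 9.896 Mbps.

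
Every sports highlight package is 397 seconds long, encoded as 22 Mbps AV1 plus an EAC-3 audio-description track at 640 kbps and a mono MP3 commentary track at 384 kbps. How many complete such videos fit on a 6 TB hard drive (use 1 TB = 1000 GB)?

Audio total: 640 + 384 = 1024 kbps = 1.024 Mbps.
Total bitrate: 23.024 Mbps.
Per item: 23.024 Mbps × 397 s = 9,141 Mb = 1,143 MB.
Capacity: 6 TB = 48,000,000 Mb; 5251.34 items → 5251 complete.

5251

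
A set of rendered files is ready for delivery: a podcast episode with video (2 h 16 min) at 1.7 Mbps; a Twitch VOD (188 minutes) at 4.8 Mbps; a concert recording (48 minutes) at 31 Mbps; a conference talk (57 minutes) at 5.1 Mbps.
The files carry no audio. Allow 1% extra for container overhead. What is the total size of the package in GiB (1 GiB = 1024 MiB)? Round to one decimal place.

20.5 GiB

podcast episode with video: 1.700 Mbps × 8160 s × 1.01 = 14010.7 Mb
Twitch VOD: 4.800 Mbps × 11280 s × 1.01 = 54685.4 Mb
concert recording: 31.000 Mbps × 2880 s × 1.01 = 90172.8 Mb
conference talk: 5.100 Mbps × 3420 s × 1.01 = 17616.4 Mb
Total: 176485.4 Mb = 22060.7 MB.
= 20.55 GiB.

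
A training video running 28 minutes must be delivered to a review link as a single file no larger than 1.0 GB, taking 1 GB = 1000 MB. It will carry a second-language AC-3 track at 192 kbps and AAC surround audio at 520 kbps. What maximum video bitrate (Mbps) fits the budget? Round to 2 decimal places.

Budget: 1.0 GB = 8000.0 Mb.
28 min = 1680 s
Total bitrate budget: 8000.0 Mb / 1680 s = 4.762 Mbps.
Audio total: 192 + 520 = 712 kbps = 0.712 Mbps.
Video: 4.762 − 0.712 = 4.050 Mbps.

4.05 Mbps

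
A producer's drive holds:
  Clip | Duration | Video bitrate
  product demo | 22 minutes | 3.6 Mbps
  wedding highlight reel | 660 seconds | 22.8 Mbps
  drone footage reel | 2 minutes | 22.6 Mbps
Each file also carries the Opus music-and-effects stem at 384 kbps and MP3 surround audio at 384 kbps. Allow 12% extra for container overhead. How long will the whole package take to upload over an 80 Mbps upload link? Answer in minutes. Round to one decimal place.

5.6 minutes

Audio total: 384 + 384 = 768 kbps = 0.768 Mbps.
product demo: 4.368 Mbps × 1320 s × 1.12 = 6457.7 Mb
wedding highlight reel: 23.568 Mbps × 660 s × 1.12 = 17421.5 Mb
drone footage reel: 23.368 Mbps × 120 s × 1.12 = 3140.7 Mb
Total: 27019.8 Mb = 3377.5 MB.
At 80 Mbps: 27019.8 / 80 = 338 s ≈ 5.63 minutes.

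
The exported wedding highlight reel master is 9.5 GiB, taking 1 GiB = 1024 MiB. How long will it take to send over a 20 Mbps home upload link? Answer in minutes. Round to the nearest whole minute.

File: 9.5 GiB = 81604.4 Mb.
At 20 Mbps: 81604.4 / 20 = 4080.2 s ≈ 68 minutes.

68 minutes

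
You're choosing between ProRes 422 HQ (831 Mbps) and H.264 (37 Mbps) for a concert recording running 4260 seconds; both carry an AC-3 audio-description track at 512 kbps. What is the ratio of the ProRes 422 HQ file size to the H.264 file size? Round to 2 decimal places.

Audio: 512 kbps = 0.512 Mbps.
ProRes 422 HQ: 831.512 Mbps × 4260 s = 3542241.1 Mb = 412.371 GiB.
H.264: 37.512 Mbps × 4260 s = 159801.1 Mb = 18.603 GiB.
Ratio: 412.371 / 18.603 = 22.167.

22.17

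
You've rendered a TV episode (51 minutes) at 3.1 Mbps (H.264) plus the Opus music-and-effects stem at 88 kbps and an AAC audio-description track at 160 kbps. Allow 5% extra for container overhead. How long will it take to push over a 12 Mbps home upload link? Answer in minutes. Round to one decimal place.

14.9 minutes

51 min = 3060 s
Audio total: 88 + 160 = 248 kbps = 0.248 Mbps.
Total bitrate: 3.348 Mbps.
File: 3.348 Mbps × 3060 s = 10244.9 Mb.
With 5% container overhead: ×1.05. → 10757.1 Mb.
At 12 Mbps: 10757.1 / 12 = 896.4 s ≈ 14.9 minutes.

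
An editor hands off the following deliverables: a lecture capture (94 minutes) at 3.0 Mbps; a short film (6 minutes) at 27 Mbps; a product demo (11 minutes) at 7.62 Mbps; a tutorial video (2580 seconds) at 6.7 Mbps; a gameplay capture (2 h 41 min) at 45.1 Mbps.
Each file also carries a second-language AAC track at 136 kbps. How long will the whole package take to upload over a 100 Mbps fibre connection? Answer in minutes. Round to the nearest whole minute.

Audio: 136 kbps = 0.136 Mbps.
lecture capture: 3.136 Mbps × 5640 s = 17687.0 Mb
short film: 27.136 Mbps × 360 s = 9769.0 Mb
product demo: 7.756 Mbps × 660 s = 5119.0 Mb
tutorial video: 6.836 Mbps × 2580 s = 17636.9 Mb
gameplay capture: 45.236 Mbps × 9660 s = 436979.8 Mb
Total: 487191.6 Mb = 60898.9 MB.
At 100 Mbps: 487191.6 / 100 = 4872 s ≈ 81.2 minutes.

81 minutes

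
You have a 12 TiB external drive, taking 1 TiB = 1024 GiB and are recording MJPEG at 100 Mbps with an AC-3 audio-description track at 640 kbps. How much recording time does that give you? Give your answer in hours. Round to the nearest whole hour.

Audio: 640 kbps = 0.640 Mbps.
Total bitrate: 100 + 0.640 = 100.640 Mbps.
Capacity: 12 TiB = 105,553,116 Mb.
Recording time: 105,553,116 / 100.640 = 1,048,819 s ≈ 291 hours.

291 hours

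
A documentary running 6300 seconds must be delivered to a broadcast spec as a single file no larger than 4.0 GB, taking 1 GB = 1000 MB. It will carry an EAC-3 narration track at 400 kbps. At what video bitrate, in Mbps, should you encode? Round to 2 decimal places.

Budget: 4.0 GB = 32000.0 Mb.
Total bitrate budget: 32000.0 Mb / 6300 s = 5.079 Mbps.
Audio: 400 kbps = 0.400 Mbps.
Video: 5.079 − 0.400 = 4.679 Mbps.

4.68 Mbps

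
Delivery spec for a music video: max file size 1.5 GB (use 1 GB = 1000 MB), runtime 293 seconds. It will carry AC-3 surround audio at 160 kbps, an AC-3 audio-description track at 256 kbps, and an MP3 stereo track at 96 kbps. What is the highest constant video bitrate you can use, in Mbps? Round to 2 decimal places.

40.44 Mbps

Budget: 1.5 GB = 12000.0 Mb.
Total bitrate budget: 12000.0 Mb / 293 s = 40.956 Mbps.
Audio total: 160 + 256 + 96 = 512 kbps = 0.512 Mbps.
Video: 40.956 − 0.512 = 40.444 Mbps.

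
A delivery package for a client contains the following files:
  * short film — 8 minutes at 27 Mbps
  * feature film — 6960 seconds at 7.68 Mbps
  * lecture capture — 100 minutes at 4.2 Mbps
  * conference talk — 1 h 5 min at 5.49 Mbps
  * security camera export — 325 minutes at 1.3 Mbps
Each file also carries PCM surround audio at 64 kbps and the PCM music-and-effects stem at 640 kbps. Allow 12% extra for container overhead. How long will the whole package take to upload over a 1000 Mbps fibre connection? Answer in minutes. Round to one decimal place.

3.1 minutes

Audio total: 64 + 640 = 704 kbps = 0.704 Mbps.
short film: 27.704 Mbps × 480 s × 1.12 = 14893.7 Mb
feature film: 8.384 Mbps × 6960 s × 1.12 = 65355.0 Mb
lecture capture: 4.904 Mbps × 6000 s × 1.12 = 32954.9 Mb
conference talk: 6.194 Mbps × 3900 s × 1.12 = 27055.4 Mb
security camera export: 2.004 Mbps × 19500 s × 1.12 = 43767.4 Mb
Total: 184026.3 Mb = 23003.3 MB.
At 1000 Mbps: 184026.3 / 1000 = 184 s ≈ 3.07 minutes.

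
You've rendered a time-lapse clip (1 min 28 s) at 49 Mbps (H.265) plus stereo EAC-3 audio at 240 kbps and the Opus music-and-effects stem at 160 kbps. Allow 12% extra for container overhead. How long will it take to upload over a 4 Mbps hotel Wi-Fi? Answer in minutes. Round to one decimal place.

1 min 28 s = 88 s
Audio total: 240 + 160 = 400 kbps = 0.400 Mbps.
Total bitrate: 49.400 Mbps.
File: 49.400 Mbps × 88 s = 4347.2 Mb.
With 12% container overhead: ×1.12. → 4868.9 Mb.
At 4 Mbps: 4868.9 / 4 = 1217.2 s ≈ 20.3 minutes.

20.3 minutes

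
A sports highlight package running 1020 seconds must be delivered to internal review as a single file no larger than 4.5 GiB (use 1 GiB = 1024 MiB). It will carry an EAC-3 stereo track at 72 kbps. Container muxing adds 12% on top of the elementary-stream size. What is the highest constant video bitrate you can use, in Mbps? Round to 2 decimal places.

Budget: 4.5 GiB = 38654.7 Mb.
Stream payload after overhead: 38654.7 / 1.12 = 34513.1 Mb.
Total bitrate budget: 34513.1 Mb / 1020 s = 33.836 Mbps.
Audio: 72 kbps = 0.072 Mbps.
Video: 33.836 − 0.072 = 33.764 Mbps.

33.76 Mbps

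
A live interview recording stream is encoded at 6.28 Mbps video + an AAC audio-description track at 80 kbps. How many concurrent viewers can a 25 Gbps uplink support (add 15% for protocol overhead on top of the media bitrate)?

Audio: 80 kbps = 0.080 Mbps.
Per-viewer media rate: 6.360 Mbps.
On the wire with 15% overhead: 7.314 Mbps.
25 Gbps = 25,000 Mbps; 25,000 / 7.314 = 3418.10 → 3418 viewers.

3418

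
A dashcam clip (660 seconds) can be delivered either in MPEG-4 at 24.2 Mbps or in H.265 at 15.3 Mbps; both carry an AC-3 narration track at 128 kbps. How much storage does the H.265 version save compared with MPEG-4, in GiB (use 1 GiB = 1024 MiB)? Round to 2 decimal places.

0.68 GiB

Audio: 128 kbps = 0.128 Mbps.
MPEG-4: 24.328 Mbps × 660 s = 16056.5 Mb = 1.869 GiB.
H.265: 15.428 Mbps × 660 s = 10182.5 Mb = 1.185 GiB.
Saving: 1.869 − 1.185 = 0.684 GiB.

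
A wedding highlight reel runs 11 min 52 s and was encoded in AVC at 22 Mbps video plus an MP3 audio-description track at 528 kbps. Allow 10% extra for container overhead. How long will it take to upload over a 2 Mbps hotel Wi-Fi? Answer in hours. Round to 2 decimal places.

2.45 hours

11 min 52 s = 712 s
Audio: 528 kbps = 0.528 Mbps.
Total bitrate: 22.528 Mbps.
File: 22.528 Mbps × 712 s = 16039.9 Mb.
With 10% container overhead: ×1.10. → 17643.9 Mb.
At 2 Mbps: 17643.9 / 2 = 8822.0 s ≈ 2.45 hours.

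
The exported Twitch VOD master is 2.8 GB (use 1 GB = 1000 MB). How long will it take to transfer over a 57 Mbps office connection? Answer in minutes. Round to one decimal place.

File: 2.8 GB = 22400.0 Mb.
At 57 Mbps: 22400.0 / 57 = 393.0 s ≈ 6.55 minutes.

6.5 minutes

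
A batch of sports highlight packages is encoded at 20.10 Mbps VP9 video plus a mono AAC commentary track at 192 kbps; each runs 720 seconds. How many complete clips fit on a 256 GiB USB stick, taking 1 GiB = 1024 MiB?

Audio: 192 kbps = 0.192 Mbps.
Total bitrate: 20.292 Mbps.
Per item: 20.292 Mbps × 720 s = 14,610 Mb = 1,826 MB.
Capacity: 256 GiB = 2,199,023 Mb; 150.51 items → 150 complete.

150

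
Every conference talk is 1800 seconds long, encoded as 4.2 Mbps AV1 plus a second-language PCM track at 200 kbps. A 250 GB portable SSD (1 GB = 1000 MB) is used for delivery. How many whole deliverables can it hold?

Audio: 200 kbps = 0.200 Mbps.
Total bitrate: 4.400 Mbps.
Per item: 4.400 Mbps × 1800 s = 7,920 Mb = 990.0 MB.
Capacity: 250 GB = 2,000,000 Mb; 252.53 items → 252 complete.

252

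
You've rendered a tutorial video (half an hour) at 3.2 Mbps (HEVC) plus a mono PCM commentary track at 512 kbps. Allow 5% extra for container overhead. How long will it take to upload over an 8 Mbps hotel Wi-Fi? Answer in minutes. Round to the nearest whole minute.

30 min = 1800 s
Audio: 512 kbps = 0.512 Mbps.
Total bitrate: 3.712 Mbps.
File: 3.712 Mbps × 1800 s = 6681.6 Mb.
With 5% container overhead: ×1.05. → 7015.7 Mb.
At 8 Mbps: 7015.7 / 8 = 877.0 s ≈ 14.6 minutes.

15 minutes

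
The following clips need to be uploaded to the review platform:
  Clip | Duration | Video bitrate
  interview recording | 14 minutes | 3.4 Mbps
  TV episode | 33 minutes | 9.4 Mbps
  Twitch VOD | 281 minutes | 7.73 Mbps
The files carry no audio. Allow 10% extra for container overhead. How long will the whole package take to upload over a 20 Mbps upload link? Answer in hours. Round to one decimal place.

2.3 hours

interview recording: 3.400 Mbps × 840 s × 1.10 = 3141.6 Mb
TV episode: 9.400 Mbps × 1980 s × 1.10 = 20473.2 Mb
Twitch VOD: 7.730 Mbps × 16860 s × 1.10 = 143360.6 Mb
Total: 166975.4 Mb = 20871.9 MB.
At 20 Mbps: 166975.4 / 20 = 8349 s ≈ 2.32 hours.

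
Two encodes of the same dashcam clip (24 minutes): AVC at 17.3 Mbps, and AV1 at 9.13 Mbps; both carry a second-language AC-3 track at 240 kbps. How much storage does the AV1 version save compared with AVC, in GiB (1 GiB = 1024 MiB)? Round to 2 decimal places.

24 min = 1440 s
Audio: 240 kbps = 0.240 Mbps.
AVC: 17.540 Mbps × 1440 s = 25257.6 Mb = 2.940 GiB.
AV1: 9.370 Mbps × 1440 s = 13492.8 Mb = 1.571 GiB.
Saving: 2.940 − 1.571 = 1.370 GiB.

1.37 GiB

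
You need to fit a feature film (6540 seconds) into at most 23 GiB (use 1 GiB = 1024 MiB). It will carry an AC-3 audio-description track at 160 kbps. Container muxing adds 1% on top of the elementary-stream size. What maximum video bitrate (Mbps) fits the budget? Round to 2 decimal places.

Budget: 23 GiB = 197568.5 Mb.
Stream payload after overhead: 197568.5 / 1.01 = 195612.4 Mb.
Total bitrate budget: 195612.4 Mb / 6540 s = 29.910 Mbps.
Audio: 160 kbps = 0.160 Mbps.
Video: 29.910 − 0.160 = 29.750 Mbps.

29.75 Mbps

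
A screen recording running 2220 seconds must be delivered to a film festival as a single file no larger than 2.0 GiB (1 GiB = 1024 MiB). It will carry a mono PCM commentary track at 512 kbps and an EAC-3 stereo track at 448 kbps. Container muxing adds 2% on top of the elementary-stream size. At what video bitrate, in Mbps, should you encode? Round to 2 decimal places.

6.63 Mbps

Budget: 2.0 GiB = 17179.9 Mb.
Stream payload after overhead: 17179.9 / 1.02 = 16843.0 Mb.
Total bitrate budget: 16843.0 Mb / 2220 s = 7.587 Mbps.
Audio total: 512 + 448 = 960 kbps = 0.960 Mbps.
Video: 7.587 − 0.960 = 6.627 Mbps.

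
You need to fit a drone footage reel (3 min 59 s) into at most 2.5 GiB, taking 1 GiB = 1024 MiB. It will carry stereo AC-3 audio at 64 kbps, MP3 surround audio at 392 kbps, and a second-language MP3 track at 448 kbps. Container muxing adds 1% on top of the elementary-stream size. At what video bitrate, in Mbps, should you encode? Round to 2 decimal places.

88.06 Mbps

Budget: 2.5 GiB = 21474.8 Mb.
Stream payload after overhead: 21474.8 / 1.01 = 21262.2 Mb.
3 min 59 s = 239 s
Total bitrate budget: 21262.2 Mb / 239 s = 88.963 Mbps.
Audio total: 64 + 392 + 448 = 904 kbps = 0.904 Mbps.
Video: 88.963 − 0.904 = 88.059 Mbps.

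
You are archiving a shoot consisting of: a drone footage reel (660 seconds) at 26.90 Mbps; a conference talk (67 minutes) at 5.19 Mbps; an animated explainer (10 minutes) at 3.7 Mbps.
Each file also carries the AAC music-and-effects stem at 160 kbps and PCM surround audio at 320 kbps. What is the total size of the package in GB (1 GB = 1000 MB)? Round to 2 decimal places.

5.42 GB

Audio total: 160 + 320 = 480 kbps = 0.480 Mbps.
drone footage reel: 27.380 Mbps × 660 s = 18070.8 Mb
conference talk: 5.670 Mbps × 4020 s = 22793.4 Mb
animated explainer: 4.180 Mbps × 600 s = 2508.0 Mb
Total: 43372.2 Mb = 5421.5 MB.
= 5.422 GB.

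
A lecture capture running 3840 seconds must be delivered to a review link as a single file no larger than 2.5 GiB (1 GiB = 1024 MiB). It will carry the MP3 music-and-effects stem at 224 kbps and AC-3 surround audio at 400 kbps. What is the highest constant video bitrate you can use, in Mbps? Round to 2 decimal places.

Budget: 2.5 GiB = 21474.8 Mb.
Total bitrate budget: 21474.8 Mb / 3840 s = 5.592 Mbps.
Audio total: 224 + 400 = 624 kbps = 0.624 Mbps.
Video: 5.592 − 0.624 = 4.968 Mbps.

4.97 Mbps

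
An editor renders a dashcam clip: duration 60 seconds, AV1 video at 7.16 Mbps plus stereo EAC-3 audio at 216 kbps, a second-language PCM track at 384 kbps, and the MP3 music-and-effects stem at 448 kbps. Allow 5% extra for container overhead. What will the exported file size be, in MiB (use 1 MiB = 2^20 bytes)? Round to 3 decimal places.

Audio total: 216 + 384 + 448 = 1048 kbps = 1.048 Mbps.
Total bitrate: 7.16 + 1.048 = 8.208 Mbps.
Stream data: 8.208 Mbps × 60 s = 492.5 Mb.
With 5% container overhead: ×1.05.
517.1 Mb = 64,638,000 bytes ÷ 1,048,576 = 61.64 MiB.

61.644 MiB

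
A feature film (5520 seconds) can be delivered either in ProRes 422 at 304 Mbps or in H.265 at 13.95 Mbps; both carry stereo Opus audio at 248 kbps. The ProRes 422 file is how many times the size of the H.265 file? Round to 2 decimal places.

Audio: 248 kbps = 0.248 Mbps.
ProRes 422: 304.248 Mbps × 5520 s = 1679449.0 Mb = 195.514 GiB.
H.265: 14.198 Mbps × 5520 s = 78373.0 Mb = 9.124 GiB.
Ratio: 195.514 / 9.124 = 21.429.

21.43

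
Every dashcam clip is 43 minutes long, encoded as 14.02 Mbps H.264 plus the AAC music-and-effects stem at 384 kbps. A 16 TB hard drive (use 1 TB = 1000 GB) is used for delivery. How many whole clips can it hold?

3444

43 min = 2580 s
Audio: 384 kbps = 0.384 Mbps.
Total bitrate: 14.404 Mbps.
Per item: 14.404 Mbps × 2580 s = 37,162 Mb = 4,645 MB.
Capacity: 16 TB = 128,000,000 Mb; 3444.35 items → 3444 complete.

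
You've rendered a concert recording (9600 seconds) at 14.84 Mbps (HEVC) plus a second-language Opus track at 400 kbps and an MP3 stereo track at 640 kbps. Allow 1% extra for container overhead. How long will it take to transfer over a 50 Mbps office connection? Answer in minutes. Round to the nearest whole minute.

51 minutes

Audio total: 400 + 640 = 1040 kbps = 1.040 Mbps.
Total bitrate: 15.880 Mbps.
File: 15.880 Mbps × 9600 s = 152448.0 Mb.
With 1% container overhead: ×1.01. → 153972.5 Mb.
At 50 Mbps: 153972.5 / 50 = 3079.4 s ≈ 51.3 minutes.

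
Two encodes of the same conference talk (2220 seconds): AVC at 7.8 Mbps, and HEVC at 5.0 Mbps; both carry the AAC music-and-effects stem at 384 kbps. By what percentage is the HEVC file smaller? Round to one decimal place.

34.2%

Audio: 384 kbps = 0.384 Mbps.
AVC: 8.184 Mbps × 2220 s = 18168.5 Mb = 2.115 GiB.
HEVC: 5.384 Mbps × 2220 s = 11952.5 Mb = 1.391 GiB.
Reduction: (1 − 1.391/2.115) × 100 = 34.21%.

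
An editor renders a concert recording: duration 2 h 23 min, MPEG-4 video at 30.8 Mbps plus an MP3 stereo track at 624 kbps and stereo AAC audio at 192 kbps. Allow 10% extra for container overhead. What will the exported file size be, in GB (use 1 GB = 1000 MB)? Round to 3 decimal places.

37.299 GB

2 h 23 min = 143 min = 8580 s
Audio total: 624 + 192 = 816 kbps = 0.816 Mbps.
Total bitrate: 30.8 + 0.816 = 31.616 Mbps.
Stream data: 31.616 Mbps × 8580 s = 271265.3 Mb.
With 10% container overhead: ×1.10.
298,392 Mb ÷ 8 = 37,299 MB → 37.30 GB.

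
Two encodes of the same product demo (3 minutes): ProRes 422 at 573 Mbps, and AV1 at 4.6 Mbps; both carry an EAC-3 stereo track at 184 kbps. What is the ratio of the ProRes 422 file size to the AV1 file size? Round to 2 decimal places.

119.81

3 min = 180 s
Audio: 184 kbps = 0.184 Mbps.
ProRes 422: 573.184 Mbps × 180 s = 103173.1 Mb = 12.011 GiB.
AV1: 4.784 Mbps × 180 s = 861.1 Mb = 0.100 GiB.
Ratio: 12.011 / 0.100 = 119.813.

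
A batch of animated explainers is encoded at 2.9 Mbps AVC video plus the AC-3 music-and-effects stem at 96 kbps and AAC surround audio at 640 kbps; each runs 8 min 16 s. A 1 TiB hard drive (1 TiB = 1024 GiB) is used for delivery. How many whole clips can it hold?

8 min 16 s = 496 s
Audio total: 96 + 640 = 736 kbps = 0.736 Mbps.
Total bitrate: 3.636 Mbps.
Per item: 3.636 Mbps × 496 s = 1,803 Mb = 225.4 MB.
Capacity: 1 TiB = 8,796,093 Mb; 4877.35 items → 4877 complete.

4877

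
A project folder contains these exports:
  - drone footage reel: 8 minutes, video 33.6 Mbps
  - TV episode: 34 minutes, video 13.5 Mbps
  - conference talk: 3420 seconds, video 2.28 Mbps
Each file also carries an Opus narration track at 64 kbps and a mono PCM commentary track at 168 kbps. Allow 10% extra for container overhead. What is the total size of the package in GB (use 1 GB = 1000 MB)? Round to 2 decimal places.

Audio total: 64 + 168 = 232 kbps = 0.232 Mbps.
drone footage reel: 33.832 Mbps × 480 s × 1.10 = 17863.3 Mb
TV episode: 13.732 Mbps × 2040 s × 1.10 = 30814.6 Mb
conference talk: 2.512 Mbps × 3420 s × 1.10 = 9450.1 Mb
Total: 58128.0 Mb = 7266.0 MB.
= 7.266 GB.

7.27 GB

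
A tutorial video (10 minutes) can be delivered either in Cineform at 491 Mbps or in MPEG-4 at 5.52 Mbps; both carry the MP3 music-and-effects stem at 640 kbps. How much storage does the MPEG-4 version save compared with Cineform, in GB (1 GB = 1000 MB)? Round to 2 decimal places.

10 min = 600 s
Audio: 640 kbps = 0.640 Mbps.
Cineform: 491.640 Mbps × 600 s = 294984.0 Mb = 36.873 GB.
MPEG-4: 6.160 Mbps × 600 s = 3696.0 Mb = 0.462 GB.
Saving: 36.873 − 0.462 = 36.411 GB.

36.41 GB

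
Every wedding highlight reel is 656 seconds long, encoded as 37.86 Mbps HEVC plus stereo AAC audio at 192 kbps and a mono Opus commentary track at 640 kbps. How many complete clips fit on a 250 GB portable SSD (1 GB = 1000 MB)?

78

Audio total: 192 + 640 = 832 kbps = 0.832 Mbps.
Total bitrate: 38.692 Mbps.
Per item: 38.692 Mbps × 656 s = 25,382 Mb = 3,173 MB.
Capacity: 250 GB = 2,000,000 Mb; 78.80 items → 78 complete.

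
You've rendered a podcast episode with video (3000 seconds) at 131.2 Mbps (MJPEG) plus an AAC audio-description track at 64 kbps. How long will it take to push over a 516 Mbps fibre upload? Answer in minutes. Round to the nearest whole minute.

13 minutes

Audio: 64 kbps = 0.064 Mbps.
Total bitrate: 131.264 Mbps.
File: 131.264 Mbps × 3000 s = 393792.0 Mb.
At 516 Mbps: 393792.0 / 516 = 763.2 s ≈ 12.7 minutes.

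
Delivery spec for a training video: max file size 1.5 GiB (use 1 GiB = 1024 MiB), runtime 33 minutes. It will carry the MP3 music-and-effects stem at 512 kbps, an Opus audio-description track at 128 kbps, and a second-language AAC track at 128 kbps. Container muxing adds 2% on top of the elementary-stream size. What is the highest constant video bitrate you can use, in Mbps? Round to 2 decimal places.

5.61 Mbps

Budget: 1.5 GiB = 12884.9 Mb.
Stream payload after overhead: 12884.9 / 1.02 = 12632.3 Mb.
33 min = 1980 s
Total bitrate budget: 12632.3 Mb / 1980 s = 6.380 Mbps.
Audio total: 512 + 128 + 128 = 768 kbps = 0.768 Mbps.
Video: 6.380 − 0.768 = 5.612 Mbps.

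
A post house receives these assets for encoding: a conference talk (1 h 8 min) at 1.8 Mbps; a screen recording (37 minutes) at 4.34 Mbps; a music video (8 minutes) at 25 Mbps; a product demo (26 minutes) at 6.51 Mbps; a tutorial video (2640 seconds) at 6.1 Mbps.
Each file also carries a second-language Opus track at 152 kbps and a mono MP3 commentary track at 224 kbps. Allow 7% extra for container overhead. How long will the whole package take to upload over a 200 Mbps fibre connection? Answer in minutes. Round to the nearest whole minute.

Audio total: 152 + 224 = 376 kbps = 0.376 Mbps.
conference talk: 2.176 Mbps × 4080 s × 1.07 = 9499.5 Mb
screen recording: 4.716 Mbps × 2220 s × 1.07 = 11202.4 Mb
music video: 25.376 Mbps × 480 s × 1.07 = 13033.1 Mb
product demo: 6.886 Mbps × 1560 s × 1.07 = 11494.1 Mb
tutorial video: 6.476 Mbps × 2640 s × 1.07 = 18293.4 Mb
Total: 63522.6 Mb = 7940.3 MB.
At 200 Mbps: 63522.6 / 200 = 318 s ≈ 5.29 minutes.

5 minutes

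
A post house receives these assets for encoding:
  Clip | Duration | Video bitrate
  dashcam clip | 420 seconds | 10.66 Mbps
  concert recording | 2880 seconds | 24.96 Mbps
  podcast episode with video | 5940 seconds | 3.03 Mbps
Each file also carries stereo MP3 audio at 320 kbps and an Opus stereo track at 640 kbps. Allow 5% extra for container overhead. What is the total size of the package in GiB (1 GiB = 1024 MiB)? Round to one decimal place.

12.6 GiB

Audio total: 320 + 640 = 960 kbps = 0.960 Mbps.
dashcam clip: 11.620 Mbps × 420 s × 1.05 = 5124.4 Mb
concert recording: 25.920 Mbps × 2880 s × 1.05 = 78382.1 Mb
podcast episode with video: 3.990 Mbps × 5940 s × 1.05 = 24885.6 Mb
Total: 108392.1 Mb = 13549.0 MB.
= 12.62 GiB.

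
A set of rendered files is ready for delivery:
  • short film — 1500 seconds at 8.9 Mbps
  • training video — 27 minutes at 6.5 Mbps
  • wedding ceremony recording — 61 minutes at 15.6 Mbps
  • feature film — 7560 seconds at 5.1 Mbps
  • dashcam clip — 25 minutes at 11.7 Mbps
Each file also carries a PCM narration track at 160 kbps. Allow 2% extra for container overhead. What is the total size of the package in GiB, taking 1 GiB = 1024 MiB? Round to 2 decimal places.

Audio: 160 kbps = 0.160 Mbps.
short film: 9.060 Mbps × 1500 s × 1.02 = 13861.8 Mb
training video: 6.660 Mbps × 1620 s × 1.02 = 11005.0 Mb
wedding ceremony recording: 15.760 Mbps × 3660 s × 1.02 = 58835.2 Mb
feature film: 5.260 Mbps × 7560 s × 1.02 = 40560.9 Mb
dashcam clip: 11.860 Mbps × 1500 s × 1.02 = 18145.8 Mb
Total: 142408.7 Mb = 17801.1 MB.
= 16.58 GiB.

16.58 GiB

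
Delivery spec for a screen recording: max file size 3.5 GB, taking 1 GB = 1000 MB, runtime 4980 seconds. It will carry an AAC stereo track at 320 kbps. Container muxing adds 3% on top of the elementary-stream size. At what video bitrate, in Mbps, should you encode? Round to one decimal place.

Budget: 3.5 GB = 28000.0 Mb.
Stream payload after overhead: 28000.0 / 1.03 = 27184.5 Mb.
Total bitrate budget: 27184.5 Mb / 4980 s = 5.459 Mbps.
Audio: 320 kbps = 0.320 Mbps.
Video: 5.459 − 0.320 = 5.139 Mbps.

5.1 Mbps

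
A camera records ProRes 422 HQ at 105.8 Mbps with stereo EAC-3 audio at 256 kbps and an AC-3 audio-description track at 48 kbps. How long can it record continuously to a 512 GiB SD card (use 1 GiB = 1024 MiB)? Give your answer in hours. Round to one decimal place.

11.5 hours

Audio total: 256 + 48 = 304 kbps = 0.304 Mbps.
Total bitrate: 105.8 + 0.304 = 106.104 Mbps.
Capacity: 512 GiB = 4,398,047 Mb.
Recording time: 4,398,047 / 106.104 = 41,450 s ≈ 11.5 hours.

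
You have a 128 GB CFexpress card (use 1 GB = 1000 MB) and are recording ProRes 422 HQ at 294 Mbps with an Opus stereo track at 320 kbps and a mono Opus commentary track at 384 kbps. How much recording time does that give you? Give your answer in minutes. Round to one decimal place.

57.9 minutes

Audio total: 320 + 384 = 704 kbps = 0.704 Mbps.
Total bitrate: 294 + 0.704 = 294.704 Mbps.
Capacity: 128 GB = 1,024,000 Mb.
Recording time: 1,024,000 / 294.704 = 3,475 s ≈ 57.9 minutes.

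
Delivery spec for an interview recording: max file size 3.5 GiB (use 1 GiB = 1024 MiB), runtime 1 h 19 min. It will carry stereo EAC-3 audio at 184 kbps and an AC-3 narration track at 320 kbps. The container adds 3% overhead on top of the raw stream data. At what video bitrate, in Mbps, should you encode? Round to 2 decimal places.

5.65 Mbps

Budget: 3.5 GiB = 30064.8 Mb.
Stream payload after overhead: 30064.8 / 1.03 = 29189.1 Mb.
1 h 19 min = 79 min = 4740 s
Total bitrate budget: 29189.1 Mb / 4740 s = 6.158 Mbps.
Audio total: 184 + 320 = 504 kbps = 0.504 Mbps.
Video: 6.158 − 0.504 = 5.654 Mbps.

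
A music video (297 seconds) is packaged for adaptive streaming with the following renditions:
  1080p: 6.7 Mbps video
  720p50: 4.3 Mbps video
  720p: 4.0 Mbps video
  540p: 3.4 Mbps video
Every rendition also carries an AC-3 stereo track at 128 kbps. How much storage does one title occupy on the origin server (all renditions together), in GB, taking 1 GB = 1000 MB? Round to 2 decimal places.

Audio: 128 kbps = 0.128 Mbps.
Sum of rendition bitrates: (6.7+0.128) + (4.3+0.128) + (4.0+0.128) + (3.4+0.128) = 18.912 Mbps.
× 297 s = 5,617 Mb = 702.1 MB = 0.7021 GB.

0.70 GB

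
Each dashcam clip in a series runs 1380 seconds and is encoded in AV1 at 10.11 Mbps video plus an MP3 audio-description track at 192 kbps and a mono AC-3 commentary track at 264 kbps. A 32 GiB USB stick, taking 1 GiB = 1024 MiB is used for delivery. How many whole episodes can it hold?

18

Audio total: 192 + 264 = 456 kbps = 0.456 Mbps.
Total bitrate: 10.566 Mbps.
Per item: 10.566 Mbps × 1380 s = 14,581 Mb = 1,823 MB.
Capacity: 32 GiB = 274,878 Mb; 18.85 items → 18 complete.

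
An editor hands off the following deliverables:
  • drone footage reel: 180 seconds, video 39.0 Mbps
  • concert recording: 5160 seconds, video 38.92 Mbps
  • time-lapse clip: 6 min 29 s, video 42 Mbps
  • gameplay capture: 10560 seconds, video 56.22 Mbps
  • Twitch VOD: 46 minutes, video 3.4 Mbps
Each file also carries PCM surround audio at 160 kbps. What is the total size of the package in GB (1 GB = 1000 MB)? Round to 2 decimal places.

Audio: 160 kbps = 0.160 Mbps.
drone footage reel: 39.160 Mbps × 180 s = 7048.8 Mb
concert recording: 39.080 Mbps × 5160 s = 201652.8 Mb
time-lapse clip: 42.160 Mbps × 389 s = 16400.2 Mb
gameplay capture: 56.380 Mbps × 10560 s = 595372.8 Mb
Twitch VOD: 3.560 Mbps × 2760 s = 9825.6 Mb
Total: 830300.2 Mb = 103787.5 MB.
= 103.8 GB.

103.79 GB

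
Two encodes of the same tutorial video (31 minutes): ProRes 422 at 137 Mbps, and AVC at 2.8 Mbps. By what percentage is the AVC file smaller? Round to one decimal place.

98.0%

31 min = 1860 s
ProRes 422: 137.000 Mbps × 1860 s = 254820.0 Mb = 31.852 GB.
AVC: 2.800 Mbps × 1860 s = 5208.0 Mb = 0.651 GB.
Reduction: (1 − 0.651/31.852) × 100 = 97.96%.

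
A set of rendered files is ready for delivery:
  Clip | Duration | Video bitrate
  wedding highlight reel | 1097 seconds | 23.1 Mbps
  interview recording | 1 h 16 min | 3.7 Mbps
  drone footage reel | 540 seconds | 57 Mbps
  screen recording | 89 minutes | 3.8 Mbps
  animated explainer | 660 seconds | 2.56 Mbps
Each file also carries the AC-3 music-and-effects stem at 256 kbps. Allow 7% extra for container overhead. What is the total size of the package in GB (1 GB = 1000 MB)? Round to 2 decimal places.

Audio: 256 kbps = 0.256 Mbps.
wedding highlight reel: 23.356 Mbps × 1097 s × 1.07 = 27415.0 Mb
interview recording: 3.956 Mbps × 4560 s × 1.07 = 19302.1 Mb
drone footage reel: 57.256 Mbps × 540 s × 1.07 = 33082.5 Mb
screen recording: 4.056 Mbps × 5340 s × 1.07 = 23175.2 Mb
animated explainer: 2.816 Mbps × 660 s × 1.07 = 1988.7 Mb
Total: 104963.5 Mb = 13120.4 MB.
= 13.12 GB.

13.12 GB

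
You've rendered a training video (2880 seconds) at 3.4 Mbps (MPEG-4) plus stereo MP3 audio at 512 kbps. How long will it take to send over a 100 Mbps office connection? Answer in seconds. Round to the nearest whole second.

Audio: 512 kbps = 0.512 Mbps.
Total bitrate: 3.912 Mbps.
File: 3.912 Mbps × 2880 s = 11266.6 Mb.
At 100 Mbps: 11266.6 / 100 = 112.7 s ≈ 113 seconds.

113 seconds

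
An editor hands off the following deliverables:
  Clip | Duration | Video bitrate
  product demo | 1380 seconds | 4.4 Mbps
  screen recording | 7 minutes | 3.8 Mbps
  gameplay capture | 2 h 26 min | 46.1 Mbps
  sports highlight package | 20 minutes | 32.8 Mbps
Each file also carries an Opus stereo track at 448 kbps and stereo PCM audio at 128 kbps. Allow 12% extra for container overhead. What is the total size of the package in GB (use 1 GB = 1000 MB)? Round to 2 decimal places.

Audio total: 448 + 128 = 576 kbps = 0.576 Mbps.
product demo: 4.976 Mbps × 1380 s × 1.12 = 7690.9 Mb
screen recording: 4.376 Mbps × 420 s × 1.12 = 2058.5 Mb
gameplay capture: 46.676 Mbps × 8760 s × 1.12 = 457947.6 Mb
sports highlight package: 33.376 Mbps × 1200 s × 1.12 = 44857.3 Mb
Total: 512554.3 Mb = 64069.3 MB.
= 64.07 GB.

64.07 GB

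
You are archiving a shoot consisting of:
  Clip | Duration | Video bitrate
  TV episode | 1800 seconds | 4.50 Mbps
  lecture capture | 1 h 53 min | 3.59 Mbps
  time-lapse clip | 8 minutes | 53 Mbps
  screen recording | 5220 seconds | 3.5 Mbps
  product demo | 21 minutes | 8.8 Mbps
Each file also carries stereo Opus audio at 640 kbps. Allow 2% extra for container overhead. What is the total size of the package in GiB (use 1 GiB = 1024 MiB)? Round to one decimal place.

Audio: 640 kbps = 0.640 Mbps.
TV episode: 5.140 Mbps × 1800 s × 1.02 = 9437.0 Mb
lecture capture: 4.230 Mbps × 6780 s × 1.02 = 29253.0 Mb
time-lapse clip: 53.640 Mbps × 480 s × 1.02 = 26262.1 Mb
screen recording: 4.140 Mbps × 5220 s × 1.02 = 22043.0 Mb
product demo: 9.440 Mbps × 1260 s × 1.02 = 12132.3 Mb
Total: 99127.5 Mb = 12390.9 MB.
= 11.54 GiB.

11.5 GiB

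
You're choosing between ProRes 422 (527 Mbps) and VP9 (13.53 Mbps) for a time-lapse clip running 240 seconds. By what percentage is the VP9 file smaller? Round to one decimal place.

ProRes 422: 527.000 Mbps × 240 s = 126480.0 Mb = 15.810 GB.
VP9: 13.530 Mbps × 240 s = 3247.2 Mb = 0.406 GB.
Reduction: (1 − 0.406/15.810) × 100 = 97.43%.

97.4%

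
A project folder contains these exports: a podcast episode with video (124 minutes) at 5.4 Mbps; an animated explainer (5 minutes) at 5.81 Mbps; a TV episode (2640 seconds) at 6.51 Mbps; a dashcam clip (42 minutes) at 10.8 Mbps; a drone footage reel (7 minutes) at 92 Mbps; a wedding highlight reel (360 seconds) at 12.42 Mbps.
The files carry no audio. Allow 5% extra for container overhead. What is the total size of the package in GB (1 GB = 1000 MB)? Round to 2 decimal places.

podcast episode with video: 5.400 Mbps × 7440 s × 1.05 = 42184.8 Mb
animated explainer: 5.810 Mbps × 300 s × 1.05 = 1830.2 Mb
TV episode: 6.510 Mbps × 2640 s × 1.05 = 18045.7 Mb
dashcam clip: 10.800 Mbps × 2520 s × 1.05 = 28576.8 Mb
drone footage reel: 92.000 Mbps × 420 s × 1.05 = 40572.0 Mb
wedding highlight reel: 12.420 Mbps × 360 s × 1.05 = 4694.8 Mb
Total: 135904.2 Mb = 16988.0 MB.
= 16.99 GB.

16.99 GB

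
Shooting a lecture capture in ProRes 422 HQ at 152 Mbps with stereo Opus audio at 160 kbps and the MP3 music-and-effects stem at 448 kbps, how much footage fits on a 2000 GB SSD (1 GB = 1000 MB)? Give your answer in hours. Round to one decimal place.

29.1 hours

Audio total: 160 + 448 = 608 kbps = 0.608 Mbps.
Total bitrate: 152 + 0.608 = 152.608 Mbps.
Capacity: 2000 GB = 16,000,000 Mb.
Recording time: 16,000,000 / 152.608 = 104,844 s ≈ 29.1 hours.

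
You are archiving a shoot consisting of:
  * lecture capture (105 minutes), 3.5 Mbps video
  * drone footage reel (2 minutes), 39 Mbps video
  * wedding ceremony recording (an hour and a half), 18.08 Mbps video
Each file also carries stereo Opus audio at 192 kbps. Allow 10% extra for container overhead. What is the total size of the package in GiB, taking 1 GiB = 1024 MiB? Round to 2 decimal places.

16.22 GiB

Audio: 192 kbps = 0.192 Mbps.
lecture capture: 3.692 Mbps × 6300 s × 1.10 = 25585.6 Mb
drone footage reel: 39.192 Mbps × 120 s × 1.10 = 5173.3 Mb
wedding ceremony recording: 18.272 Mbps × 5400 s × 1.10 = 108535.7 Mb
Total: 139294.6 Mb = 17411.8 MB.
= 16.22 GiB.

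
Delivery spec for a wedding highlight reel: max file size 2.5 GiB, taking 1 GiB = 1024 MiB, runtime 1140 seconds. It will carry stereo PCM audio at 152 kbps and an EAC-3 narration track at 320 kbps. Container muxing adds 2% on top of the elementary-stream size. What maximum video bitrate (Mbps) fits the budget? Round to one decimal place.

Budget: 2.5 GiB = 21474.8 Mb.
Stream payload after overhead: 21474.8 / 1.02 = 21053.8 Mb.
Total bitrate budget: 21053.8 Mb / 1140 s = 18.468 Mbps.
Audio total: 152 + 320 = 472 kbps = 0.472 Mbps.
Video: 18.468 − 0.472 = 17.996 Mbps.

18.0 Mbps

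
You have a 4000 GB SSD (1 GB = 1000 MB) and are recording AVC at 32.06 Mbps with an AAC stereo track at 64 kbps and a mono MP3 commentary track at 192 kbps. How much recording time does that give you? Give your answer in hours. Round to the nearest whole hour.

275 hours

Audio total: 64 + 192 = 256 kbps = 0.256 Mbps.
Total bitrate: 32.06 + 0.256 = 32.316 Mbps.
Capacity: 4000 GB = 32,000,000 Mb.
Recording time: 32,000,000 / 32.316 = 990,222 s ≈ 275 hours.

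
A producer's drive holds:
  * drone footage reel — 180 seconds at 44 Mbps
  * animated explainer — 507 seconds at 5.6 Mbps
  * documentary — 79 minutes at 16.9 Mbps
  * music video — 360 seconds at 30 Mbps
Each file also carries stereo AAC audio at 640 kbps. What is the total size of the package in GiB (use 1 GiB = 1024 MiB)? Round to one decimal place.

12.3 GiB

Audio: 640 kbps = 0.640 Mbps.
drone footage reel: 44.640 Mbps × 180 s = 8035.2 Mb
animated explainer: 6.240 Mbps × 507 s = 3163.7 Mb
documentary: 17.540 Mbps × 4740 s = 83139.6 Mb
music video: 30.640 Mbps × 360 s = 11030.4 Mb
Total: 105368.9 Mb = 13171.1 MB.
= 12.27 GiB.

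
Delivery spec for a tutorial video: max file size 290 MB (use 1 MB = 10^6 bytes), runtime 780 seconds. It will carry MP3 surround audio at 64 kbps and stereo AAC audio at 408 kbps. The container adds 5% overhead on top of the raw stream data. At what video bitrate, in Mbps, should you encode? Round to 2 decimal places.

2.36 Mbps

Budget: 290 MB = 2320.0 Mb.
Stream payload after overhead: 2320.0 / 1.05 = 2209.5 Mb.
Total bitrate budget: 2209.5 Mb / 780 s = 2.833 Mbps.
Audio total: 64 + 408 = 472 kbps = 0.472 Mbps.
Video: 2.833 − 0.472 = 2.361 Mbps.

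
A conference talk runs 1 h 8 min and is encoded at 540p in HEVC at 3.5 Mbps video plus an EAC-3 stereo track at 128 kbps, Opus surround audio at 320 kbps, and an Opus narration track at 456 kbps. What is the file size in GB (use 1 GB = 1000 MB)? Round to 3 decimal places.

2.246 GB

1 h 8 min = 68 min = 4080 s
Audio total: 128 + 320 + 456 = 904 kbps = 0.904 Mbps.
Total bitrate: 3.5 + 0.904 = 4.404 Mbps.
Stream data: 4.404 Mbps × 4080 s = 17968.3 Mb.
17,968 Mb ÷ 8 = 2,246 MB → 2.246 GB.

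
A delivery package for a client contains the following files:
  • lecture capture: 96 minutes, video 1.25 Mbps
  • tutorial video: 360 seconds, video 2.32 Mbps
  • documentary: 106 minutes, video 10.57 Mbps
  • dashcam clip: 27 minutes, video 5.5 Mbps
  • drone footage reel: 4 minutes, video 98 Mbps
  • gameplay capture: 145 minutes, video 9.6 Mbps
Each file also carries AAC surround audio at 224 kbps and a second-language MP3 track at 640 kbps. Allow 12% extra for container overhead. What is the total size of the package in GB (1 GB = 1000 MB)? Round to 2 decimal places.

29.56 GB

Audio total: 224 + 640 = 864 kbps = 0.864 Mbps.
lecture capture: 2.114 Mbps × 5760 s × 1.12 = 13637.8 Mb
tutorial video: 3.184 Mbps × 360 s × 1.12 = 1283.8 Mb
documentary: 11.434 Mbps × 6360 s × 1.12 = 81446.7 Mb
dashcam clip: 6.364 Mbps × 1620 s × 1.12 = 11546.8 Mb
drone footage reel: 98.864 Mbps × 240 s × 1.12 = 26574.6 Mb
gameplay capture: 10.464 Mbps × 8700 s × 1.12 = 101961.2 Mb
Total: 236451.0 Mb = 29556.4 MB.
= 29.56 GB.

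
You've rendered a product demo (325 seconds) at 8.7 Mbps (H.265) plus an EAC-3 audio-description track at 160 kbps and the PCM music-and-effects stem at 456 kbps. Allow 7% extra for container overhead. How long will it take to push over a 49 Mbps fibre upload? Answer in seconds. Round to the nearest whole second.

Audio total: 160 + 456 = 616 kbps = 0.616 Mbps.
Total bitrate: 9.316 Mbps.
File: 9.316 Mbps × 325 s = 3027.7 Mb.
With 7% container overhead: ×1.07. → 3239.6 Mb.
At 49 Mbps: 3239.6 / 49 = 66.1 s ≈ 66.1 seconds.

66 seconds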